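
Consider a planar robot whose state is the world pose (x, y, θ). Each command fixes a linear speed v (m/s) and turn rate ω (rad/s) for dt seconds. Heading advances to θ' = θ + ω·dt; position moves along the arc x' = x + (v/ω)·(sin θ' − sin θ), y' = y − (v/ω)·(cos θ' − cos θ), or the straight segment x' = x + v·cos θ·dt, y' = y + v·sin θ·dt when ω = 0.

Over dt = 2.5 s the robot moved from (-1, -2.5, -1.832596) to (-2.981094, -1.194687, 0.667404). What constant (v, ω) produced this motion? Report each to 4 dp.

v = -1.2500, ω = 1.0000

Δθ = 0.667404 − -1.832596 = 2.500000
ω = Δθ/dt = 2.500000/2.5 = 1.0000
R = Δx/(sin θ' − sin θ) = -1.2500
v = R·ω = -1.2500·1.0000 = -1.2500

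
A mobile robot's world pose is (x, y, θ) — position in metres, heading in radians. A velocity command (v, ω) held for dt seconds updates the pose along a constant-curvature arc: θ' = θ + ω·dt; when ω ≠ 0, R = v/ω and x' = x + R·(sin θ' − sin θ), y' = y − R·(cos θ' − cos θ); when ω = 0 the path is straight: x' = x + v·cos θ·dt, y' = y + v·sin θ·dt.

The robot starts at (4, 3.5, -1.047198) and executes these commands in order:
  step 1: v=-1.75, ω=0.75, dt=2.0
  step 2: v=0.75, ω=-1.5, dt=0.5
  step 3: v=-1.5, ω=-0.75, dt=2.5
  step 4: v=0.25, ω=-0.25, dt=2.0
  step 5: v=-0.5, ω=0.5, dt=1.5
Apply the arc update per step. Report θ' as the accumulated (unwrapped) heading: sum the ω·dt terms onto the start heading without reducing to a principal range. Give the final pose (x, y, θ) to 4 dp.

(0.3746, 7.7255, -1.9222)

step 1: θ'=0.4528 (R=-2.3333) → pose (0.9585, 4.4315, 0.4528)
step 2: θ'=-0.2972 (R=-0.5000) → pose (1.3236, 4.4600, -0.2972)
step 3: θ'=-2.1722 (R=2.0000) → pose (0.2602, 7.5039, -2.1722)
step 4: θ'=-2.6722 (R=-1.0000) → pose (-0.1120, 7.1779, -2.6722)
step 5: θ'=-1.9222 (R=-1.0000) → pose (0.3746, 7.7255, -1.9222)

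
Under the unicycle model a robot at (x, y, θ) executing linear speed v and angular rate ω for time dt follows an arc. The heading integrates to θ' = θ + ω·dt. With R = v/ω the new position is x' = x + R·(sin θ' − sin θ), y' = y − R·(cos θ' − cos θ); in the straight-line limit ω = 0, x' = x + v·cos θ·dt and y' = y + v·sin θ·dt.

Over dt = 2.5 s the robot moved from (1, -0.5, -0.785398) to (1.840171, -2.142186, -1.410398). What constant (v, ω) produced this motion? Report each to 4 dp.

v = 0.7500, ω = -0.2500

Δθ = -1.410398 − -0.785398 = -0.625000
ω = Δθ/dt = -0.625000/2.5 = -0.2500
R = −Δy/(cos θ' − cos θ) = -3.0000
v = R·ω = -3.0000·-0.2500 = 0.7500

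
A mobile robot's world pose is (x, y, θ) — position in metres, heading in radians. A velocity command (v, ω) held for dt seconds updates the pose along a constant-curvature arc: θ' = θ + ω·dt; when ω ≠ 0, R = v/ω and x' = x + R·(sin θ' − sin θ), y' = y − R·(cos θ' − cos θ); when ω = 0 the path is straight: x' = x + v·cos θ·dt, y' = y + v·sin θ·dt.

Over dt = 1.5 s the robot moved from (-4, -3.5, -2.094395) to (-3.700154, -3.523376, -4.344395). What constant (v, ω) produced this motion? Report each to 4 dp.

Δθ = -4.344395 − -2.094395 = -2.250000
ω = Δθ/dt = -2.250000/1.5 = -1.5000
R = Δx/(sin θ' − sin θ) = 0.1667
v = R·ω = 0.1667·-1.5000 = -0.2500

v = -0.2500, ω = -1.5000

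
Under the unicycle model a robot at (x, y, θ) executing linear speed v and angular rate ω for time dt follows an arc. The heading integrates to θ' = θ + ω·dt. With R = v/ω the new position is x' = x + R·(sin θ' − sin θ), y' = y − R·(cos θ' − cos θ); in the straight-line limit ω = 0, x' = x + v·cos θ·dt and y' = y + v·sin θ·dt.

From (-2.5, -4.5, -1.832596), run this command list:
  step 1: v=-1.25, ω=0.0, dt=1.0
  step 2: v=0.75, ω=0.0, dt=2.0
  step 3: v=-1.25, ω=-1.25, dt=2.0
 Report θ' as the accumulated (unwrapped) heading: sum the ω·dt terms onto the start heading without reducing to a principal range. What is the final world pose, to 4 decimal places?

(-0.6700, -4.6296, -4.3326)

step 1: θ'=-1.8326 (straight) → pose (-2.1765, -3.2926, -1.8326)
step 2: θ'=-1.8326 (straight) → pose (-2.5647, -4.7415, -1.8326)
step 3: θ'=-4.3326 (R=1.0000) → pose (-0.6700, -4.6296, -4.3326)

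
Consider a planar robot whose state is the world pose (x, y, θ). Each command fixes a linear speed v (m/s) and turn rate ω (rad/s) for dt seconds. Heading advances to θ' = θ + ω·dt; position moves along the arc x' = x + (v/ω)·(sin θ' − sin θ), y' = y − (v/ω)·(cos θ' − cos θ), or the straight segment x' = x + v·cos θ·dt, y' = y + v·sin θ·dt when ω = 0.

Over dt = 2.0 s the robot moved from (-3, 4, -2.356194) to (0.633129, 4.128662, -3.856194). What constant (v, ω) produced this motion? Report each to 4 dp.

v = -2.0000, ω = -0.7500

Δθ = -3.856194 − -2.356194 = -1.500000
ω = Δθ/dt = -1.500000/2.0 = -0.7500
R = Δx/(sin θ' − sin θ) = 2.6667
v = R·ω = 2.6667·-0.7500 = -2.0000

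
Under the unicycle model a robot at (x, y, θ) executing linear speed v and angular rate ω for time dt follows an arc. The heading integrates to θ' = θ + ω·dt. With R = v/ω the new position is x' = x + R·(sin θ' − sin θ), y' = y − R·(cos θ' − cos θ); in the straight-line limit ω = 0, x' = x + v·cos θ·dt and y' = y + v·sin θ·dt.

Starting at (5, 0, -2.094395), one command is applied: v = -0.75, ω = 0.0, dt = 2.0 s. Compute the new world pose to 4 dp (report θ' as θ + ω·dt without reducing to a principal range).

θ' = -2.0944 + 0.0·2.0 = -2.0944
ω = 0 → straight: x' = 5 + -0.75·cos(-2.0944)·2.0 = 5.7500
y' = 0 + -0.75·sin(-2.0944)·2.0 = 1.2990

(5.7500, 1.2990, -2.0944)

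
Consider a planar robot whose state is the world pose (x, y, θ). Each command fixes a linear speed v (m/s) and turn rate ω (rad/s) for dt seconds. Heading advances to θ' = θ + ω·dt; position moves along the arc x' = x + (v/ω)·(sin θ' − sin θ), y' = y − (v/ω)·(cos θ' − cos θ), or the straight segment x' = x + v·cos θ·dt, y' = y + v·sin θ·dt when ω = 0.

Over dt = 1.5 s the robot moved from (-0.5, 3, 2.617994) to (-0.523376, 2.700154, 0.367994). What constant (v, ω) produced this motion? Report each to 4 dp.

v = -0.2500, ω = -1.5000

Δθ = 0.367994 − 2.617994 = -2.250000
ω = Δθ/dt = -2.250000/1.5 = -1.5000
R = −Δy/(cos θ' − cos θ) = 0.1667
v = R·ω = 0.1667·-1.5000 = -0.2500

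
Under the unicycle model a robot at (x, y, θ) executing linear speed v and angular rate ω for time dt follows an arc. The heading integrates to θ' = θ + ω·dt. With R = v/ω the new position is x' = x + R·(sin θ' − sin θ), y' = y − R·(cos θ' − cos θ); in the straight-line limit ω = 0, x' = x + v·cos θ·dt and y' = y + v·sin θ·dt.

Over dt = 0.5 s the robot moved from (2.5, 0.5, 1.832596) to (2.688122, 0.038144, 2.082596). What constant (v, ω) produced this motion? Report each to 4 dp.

v = -1.0000, ω = 0.5000

Δθ = 2.082596 − 1.832596 = 0.250000
ω = Δθ/dt = 0.250000/0.5 = 0.5000
R = −Δy/(cos θ' − cos θ) = -2.0000
v = R·ω = -2.0000·0.5000 = -1.0000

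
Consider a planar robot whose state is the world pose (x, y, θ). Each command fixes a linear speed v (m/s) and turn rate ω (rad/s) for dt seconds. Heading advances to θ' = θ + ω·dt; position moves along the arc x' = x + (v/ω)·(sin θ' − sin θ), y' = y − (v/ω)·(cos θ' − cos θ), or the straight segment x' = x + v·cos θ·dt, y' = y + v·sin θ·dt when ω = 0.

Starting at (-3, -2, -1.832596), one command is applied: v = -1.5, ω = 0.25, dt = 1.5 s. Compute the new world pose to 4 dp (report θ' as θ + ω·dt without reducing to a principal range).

(-2.8340, 0.2307, -1.4576)

θ' = -1.8326 + 0.25·1.5 = -1.4576
R = v/ω = -1.5/0.25 = -6.0000
x' = -3 + -6.0000·(sin -1.4576 − sin -1.8326) = -2.8340
y' = -2 − -6.0000·(cos -1.4576 − cos -1.8326) = 0.2307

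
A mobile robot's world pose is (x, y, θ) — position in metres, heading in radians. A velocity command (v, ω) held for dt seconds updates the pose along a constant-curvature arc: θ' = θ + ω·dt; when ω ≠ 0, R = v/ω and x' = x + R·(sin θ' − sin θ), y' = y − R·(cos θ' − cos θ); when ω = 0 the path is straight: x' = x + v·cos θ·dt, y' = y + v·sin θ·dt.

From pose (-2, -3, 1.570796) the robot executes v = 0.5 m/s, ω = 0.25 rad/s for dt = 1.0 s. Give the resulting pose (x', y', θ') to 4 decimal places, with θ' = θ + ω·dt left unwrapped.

θ' = 1.5708 + 0.25·1.0 = 1.8208
R = v/ω = 0.5/0.25 = 2.0000
x' = -2 + 2.0000·(sin 1.8208 − sin 1.5708) = -2.0622
y' = -3 − 2.0000·(cos 1.8208 − cos 1.5708) = -2.5052

(-2.0622, -2.5052, 1.8208)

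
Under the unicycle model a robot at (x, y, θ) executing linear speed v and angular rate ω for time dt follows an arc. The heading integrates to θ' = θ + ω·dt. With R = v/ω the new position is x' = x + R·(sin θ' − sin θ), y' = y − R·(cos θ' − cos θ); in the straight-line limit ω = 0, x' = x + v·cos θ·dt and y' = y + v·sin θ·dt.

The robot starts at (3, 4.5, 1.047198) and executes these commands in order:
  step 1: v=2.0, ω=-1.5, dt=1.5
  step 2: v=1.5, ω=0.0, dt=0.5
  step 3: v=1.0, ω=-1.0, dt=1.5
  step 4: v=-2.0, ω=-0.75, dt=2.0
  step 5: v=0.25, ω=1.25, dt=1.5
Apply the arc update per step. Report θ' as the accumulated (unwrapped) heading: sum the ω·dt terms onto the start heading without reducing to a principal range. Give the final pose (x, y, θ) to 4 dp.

step 1: θ'=-1.2028 (R=-1.3333) → pose (5.3988, 4.3130, -1.2028)
step 2: θ'=-1.2028 (straight) → pose (5.6686, 3.6132, -1.2028)
step 3: θ'=-2.7028 (R=-1.0000) → pose (5.1604, 2.3482, -2.7028)
step 4: θ'=-4.2028 (R=2.6667) → pose (8.6211, 1.2350, -4.2028)
step 5: θ'=-2.3278 (R=0.2000) → pose (8.3012, 1.2748, -2.3278)

(8.3012, 1.2748, -2.3278)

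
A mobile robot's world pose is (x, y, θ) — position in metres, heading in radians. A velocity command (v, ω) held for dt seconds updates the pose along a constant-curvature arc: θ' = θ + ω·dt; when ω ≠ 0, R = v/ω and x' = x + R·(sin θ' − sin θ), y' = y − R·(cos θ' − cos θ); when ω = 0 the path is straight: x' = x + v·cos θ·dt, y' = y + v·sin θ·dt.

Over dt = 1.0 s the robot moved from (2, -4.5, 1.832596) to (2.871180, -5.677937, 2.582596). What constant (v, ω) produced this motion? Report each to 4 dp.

Δθ = 2.582596 − 1.832596 = 0.750000
ω = Δθ/dt = 0.750000/1.0 = 0.7500
R = −Δy/(cos θ' − cos θ) = -2.0000
v = R·ω = -2.0000·0.7500 = -1.5000

v = -1.5000, ω = 0.7500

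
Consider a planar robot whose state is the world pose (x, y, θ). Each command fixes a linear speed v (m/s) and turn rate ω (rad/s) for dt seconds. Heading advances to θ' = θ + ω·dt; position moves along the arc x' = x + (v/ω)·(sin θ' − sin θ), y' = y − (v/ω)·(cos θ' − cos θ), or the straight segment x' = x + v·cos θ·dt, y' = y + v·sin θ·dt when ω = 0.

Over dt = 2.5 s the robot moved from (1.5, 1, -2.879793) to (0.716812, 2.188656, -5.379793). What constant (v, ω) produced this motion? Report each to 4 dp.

Δθ = -5.379793 − -2.879793 = -2.500000
ω = Δθ/dt = -2.500000/2.5 = -1.0000
R = −Δy/(cos θ' − cos θ) = -0.7500
v = R·ω = -0.7500·-1.0000 = 0.7500

v = 0.7500, ω = -1.0000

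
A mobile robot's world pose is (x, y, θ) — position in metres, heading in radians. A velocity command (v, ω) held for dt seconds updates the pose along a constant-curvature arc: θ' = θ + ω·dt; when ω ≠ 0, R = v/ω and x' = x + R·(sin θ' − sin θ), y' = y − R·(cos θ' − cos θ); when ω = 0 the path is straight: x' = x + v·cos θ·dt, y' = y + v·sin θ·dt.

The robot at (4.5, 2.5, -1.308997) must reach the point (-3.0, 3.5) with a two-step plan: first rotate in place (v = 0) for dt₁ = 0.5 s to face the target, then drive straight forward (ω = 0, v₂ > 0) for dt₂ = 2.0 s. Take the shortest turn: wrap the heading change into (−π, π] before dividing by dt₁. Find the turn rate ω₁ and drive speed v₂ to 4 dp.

heading to target = atan2(3.5−2.5, -3−4.5) = 3.0090
Δθ = wrap(3.0090 − -1.3090) = -1.9651; ω₁ = Δθ/dt₁ = -3.9303
distance = √((-3−4.5)² + (3.5−2.5)²) = 7.5664; v₂ = distance/dt₂ = 3.7832

ω₁ = -3.9303, v₂ = 3.7832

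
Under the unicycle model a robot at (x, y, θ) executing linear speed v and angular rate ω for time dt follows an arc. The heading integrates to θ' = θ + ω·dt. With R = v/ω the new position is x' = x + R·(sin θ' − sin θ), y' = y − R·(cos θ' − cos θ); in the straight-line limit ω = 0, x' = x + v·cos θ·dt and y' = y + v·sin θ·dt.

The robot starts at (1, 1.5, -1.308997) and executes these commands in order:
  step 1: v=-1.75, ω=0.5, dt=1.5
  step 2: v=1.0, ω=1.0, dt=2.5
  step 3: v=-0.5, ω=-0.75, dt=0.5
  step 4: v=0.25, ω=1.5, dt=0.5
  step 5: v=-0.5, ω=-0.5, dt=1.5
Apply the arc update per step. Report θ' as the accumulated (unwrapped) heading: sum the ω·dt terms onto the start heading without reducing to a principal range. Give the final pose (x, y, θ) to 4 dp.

(1.2040, 3.9575, 1.5660)

step 1: θ'=-0.5590 (R=-3.5000) → pose (-0.5246, 3.5614, -0.5590)
step 2: θ'=1.9410 (R=1.0000) → pose (0.9380, 4.7710, 1.9410)
step 3: θ'=1.5660 (R=0.6667) → pose (0.9832, 4.5266, 1.5660)
step 4: θ'=2.3160 (R=0.1667) → pose (0.9390, 4.6404, 2.3160)
step 5: θ'=1.5660 (R=1.0000) → pose (1.2040, 3.9575, 1.5660)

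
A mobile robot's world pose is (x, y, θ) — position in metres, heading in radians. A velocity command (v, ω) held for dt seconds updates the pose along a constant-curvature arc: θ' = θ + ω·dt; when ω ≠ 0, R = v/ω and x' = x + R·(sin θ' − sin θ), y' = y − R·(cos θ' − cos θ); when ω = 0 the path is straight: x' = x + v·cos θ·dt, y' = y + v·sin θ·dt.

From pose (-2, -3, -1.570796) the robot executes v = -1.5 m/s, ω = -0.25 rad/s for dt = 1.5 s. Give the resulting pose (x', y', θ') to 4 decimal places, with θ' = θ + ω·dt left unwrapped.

θ' = -1.5708 + -0.25·1.5 = -1.9458
R = v/ω = -1.5/-0.25 = 6.0000
x' = -2 + 6.0000·(sin -1.9458 − sin -1.5708) = -1.5830
y' = -3 − 6.0000·(cos -1.9458 − cos -1.5708) = -0.8024

(-1.5830, -0.8024, -1.9458)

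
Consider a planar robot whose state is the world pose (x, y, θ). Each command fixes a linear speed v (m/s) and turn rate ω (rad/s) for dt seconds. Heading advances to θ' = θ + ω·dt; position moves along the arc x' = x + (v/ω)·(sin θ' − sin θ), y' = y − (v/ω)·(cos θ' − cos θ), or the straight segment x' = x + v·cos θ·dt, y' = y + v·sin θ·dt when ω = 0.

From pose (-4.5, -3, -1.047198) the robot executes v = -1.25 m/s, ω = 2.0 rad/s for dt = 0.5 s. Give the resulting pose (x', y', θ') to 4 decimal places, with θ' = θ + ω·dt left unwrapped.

(-5.0118, -2.6882, -0.0472)

θ' = -1.0472 + 2.0·0.5 = -0.0472
R = v/ω = -1.25/2.0 = -0.6250
x' = -4.5 + -0.6250·(sin -0.0472 − sin -1.0472) = -5.0118
y' = -3 − -0.6250·(cos -0.0472 − cos -1.0472) = -2.6882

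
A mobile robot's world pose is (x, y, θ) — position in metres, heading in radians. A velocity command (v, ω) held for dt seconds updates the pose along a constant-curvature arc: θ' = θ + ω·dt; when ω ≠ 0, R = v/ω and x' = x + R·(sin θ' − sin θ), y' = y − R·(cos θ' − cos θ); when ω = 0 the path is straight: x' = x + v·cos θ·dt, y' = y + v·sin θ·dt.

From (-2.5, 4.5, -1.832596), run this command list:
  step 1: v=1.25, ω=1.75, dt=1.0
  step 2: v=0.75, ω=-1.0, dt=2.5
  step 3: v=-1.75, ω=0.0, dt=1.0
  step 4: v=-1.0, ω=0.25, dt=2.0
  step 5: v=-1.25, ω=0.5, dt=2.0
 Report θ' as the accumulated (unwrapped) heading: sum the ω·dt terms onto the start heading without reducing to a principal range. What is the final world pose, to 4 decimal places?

(1.3449, 6.9772, -1.0826)

step 1: θ'=-0.0826 (R=0.7143) → pose (-1.8690, 3.6033, -0.0826)
step 2: θ'=-2.5826 (R=-0.7500) → pose (-1.5331, 2.2200, -2.5826)
step 3: θ'=-2.5826 (straight) → pose (-0.0495, 3.1481, -2.5826)
step 4: θ'=-2.0826 (R=-4.0000) → pose (1.3166, 4.5802, -2.0826)
step 5: θ'=-1.0826 (R=-2.5000) → pose (1.3449, 6.9772, -1.0826)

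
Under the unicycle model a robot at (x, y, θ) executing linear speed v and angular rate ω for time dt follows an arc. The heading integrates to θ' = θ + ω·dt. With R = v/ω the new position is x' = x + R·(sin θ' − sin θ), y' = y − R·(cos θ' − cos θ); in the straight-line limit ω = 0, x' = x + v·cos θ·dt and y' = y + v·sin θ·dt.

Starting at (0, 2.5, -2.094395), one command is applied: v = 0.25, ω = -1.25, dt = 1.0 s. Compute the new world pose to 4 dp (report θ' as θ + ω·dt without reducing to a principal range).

θ' = -2.0944 + -1.25·1.0 = -3.3444
R = v/ω = 0.25/-1.25 = -0.2000
x' = 0 + -0.2000·(sin -3.3444 − sin -2.0944) = -0.2135
y' = 2.5 − -0.2000·(cos -3.3444 − cos -2.0944) = 2.4041

(-0.2135, 2.4041, -3.3444)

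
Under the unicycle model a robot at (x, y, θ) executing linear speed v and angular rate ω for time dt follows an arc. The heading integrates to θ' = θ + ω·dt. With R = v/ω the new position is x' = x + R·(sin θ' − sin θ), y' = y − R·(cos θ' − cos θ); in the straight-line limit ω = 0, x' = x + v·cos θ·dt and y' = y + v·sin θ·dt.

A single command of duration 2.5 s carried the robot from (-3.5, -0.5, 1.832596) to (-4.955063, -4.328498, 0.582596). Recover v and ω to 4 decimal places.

v = -1.7500, ω = -0.5000

Δθ = 0.582596 − 1.832596 = -1.250000
ω = Δθ/dt = -1.250000/2.5 = -0.5000
R = −Δy/(cos θ' − cos θ) = 3.5000
v = R·ω = 3.5000·-0.5000 = -1.7500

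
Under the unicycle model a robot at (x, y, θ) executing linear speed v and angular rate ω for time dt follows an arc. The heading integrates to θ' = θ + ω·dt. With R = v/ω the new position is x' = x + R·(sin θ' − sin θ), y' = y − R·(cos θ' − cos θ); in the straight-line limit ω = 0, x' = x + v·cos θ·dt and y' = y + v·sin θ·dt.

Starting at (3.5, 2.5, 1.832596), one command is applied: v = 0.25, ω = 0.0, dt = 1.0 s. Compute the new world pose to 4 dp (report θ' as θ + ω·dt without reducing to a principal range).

(3.4353, 2.7415, 1.8326)

θ' = 1.8326 + 0.0·1.0 = 1.8326
ω = 0 → straight: x' = 3.5 + 0.25·cos(1.8326)·1.0 = 3.4353
y' = 2.5 + 0.25·sin(1.8326)·1.0 = 2.7415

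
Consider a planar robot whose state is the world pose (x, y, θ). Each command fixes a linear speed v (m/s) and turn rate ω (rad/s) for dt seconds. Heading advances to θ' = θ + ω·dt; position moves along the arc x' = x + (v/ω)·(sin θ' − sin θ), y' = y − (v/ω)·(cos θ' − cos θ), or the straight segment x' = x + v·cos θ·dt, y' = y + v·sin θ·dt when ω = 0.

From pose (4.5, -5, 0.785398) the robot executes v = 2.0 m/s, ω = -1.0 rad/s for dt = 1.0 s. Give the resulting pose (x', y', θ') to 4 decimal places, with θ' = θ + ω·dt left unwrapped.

(6.3401, -4.4601, -0.2146)

θ' = 0.7854 + -1.0·1.0 = -0.2146
R = v/ω = 2.0/-1.0 = -2.0000
x' = 4.5 + -2.0000·(sin -0.2146 − sin 0.7854) = 6.3401
y' = -5 − -2.0000·(cos -0.2146 − cos 0.7854) = -4.4601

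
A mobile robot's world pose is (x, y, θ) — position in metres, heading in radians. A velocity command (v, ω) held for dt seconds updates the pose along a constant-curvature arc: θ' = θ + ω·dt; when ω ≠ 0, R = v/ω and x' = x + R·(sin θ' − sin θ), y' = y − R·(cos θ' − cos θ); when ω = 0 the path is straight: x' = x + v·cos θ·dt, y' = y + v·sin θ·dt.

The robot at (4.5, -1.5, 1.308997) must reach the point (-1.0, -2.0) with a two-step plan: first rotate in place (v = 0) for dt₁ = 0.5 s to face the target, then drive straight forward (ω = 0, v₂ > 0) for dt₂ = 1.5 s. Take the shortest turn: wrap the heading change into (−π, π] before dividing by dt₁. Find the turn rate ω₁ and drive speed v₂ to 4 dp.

ω₁ = 3.8465, v₂ = 3.6818

heading to target = atan2(-2−-1.5, -1−4.5) = -3.0509
Δθ = wrap(-3.0509 − 1.3090) = 1.9233; ω₁ = Δθ/dt₁ = 3.8465
distance = √((-1−4.5)² + (-2−-1.5)²) = 5.5227; v₂ = distance/dt₂ = 3.6818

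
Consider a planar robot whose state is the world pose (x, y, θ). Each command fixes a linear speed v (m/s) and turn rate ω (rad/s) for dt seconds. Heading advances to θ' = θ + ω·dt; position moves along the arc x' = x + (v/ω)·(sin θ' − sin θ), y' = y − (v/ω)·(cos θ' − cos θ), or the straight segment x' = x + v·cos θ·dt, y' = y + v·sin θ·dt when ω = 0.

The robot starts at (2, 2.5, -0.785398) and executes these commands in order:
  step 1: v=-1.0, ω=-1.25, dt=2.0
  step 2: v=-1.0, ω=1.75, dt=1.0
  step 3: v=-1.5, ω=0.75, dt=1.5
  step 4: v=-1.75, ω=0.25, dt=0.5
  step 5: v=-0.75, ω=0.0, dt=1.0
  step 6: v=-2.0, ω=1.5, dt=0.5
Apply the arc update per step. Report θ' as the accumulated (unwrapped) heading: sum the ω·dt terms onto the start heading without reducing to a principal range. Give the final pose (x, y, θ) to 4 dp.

(-0.3820, 6.6282, 0.4646)

step 1: θ'=-3.2854 (R=0.8000) → pose (2.6803, 3.8574, -3.2854)
step 2: θ'=-1.5354 (R=-0.5714) → pose (3.3333, 4.4432, -1.5354)
step 3: θ'=-0.4104 (R=-2.0000) → pose (2.1325, 6.2063, -0.4104)
step 4: θ'=-0.2854 (R=-7.0000) → pose (1.3105, 6.5044, -0.2854)
step 5: θ'=-0.2854 (straight) → pose (0.5908, 6.7156, -0.2854)
step 6: θ'=0.4646 (R=-1.3333) → pose (-0.3820, 6.6282, 0.4646)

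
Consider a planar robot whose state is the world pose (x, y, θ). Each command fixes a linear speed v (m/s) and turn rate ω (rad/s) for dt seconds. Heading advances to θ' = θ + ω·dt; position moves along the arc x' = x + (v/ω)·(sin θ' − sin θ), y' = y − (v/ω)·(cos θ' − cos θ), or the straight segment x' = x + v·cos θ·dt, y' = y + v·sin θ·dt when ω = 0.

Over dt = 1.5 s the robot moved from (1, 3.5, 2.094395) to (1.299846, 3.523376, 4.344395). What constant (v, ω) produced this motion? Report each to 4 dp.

v = -0.2500, ω = 1.5000

Δθ = 4.344395 − 2.094395 = 2.250000
ω = Δθ/dt = 2.250000/1.5 = 1.5000
R = Δx/(sin θ' − sin θ) = -0.1667
v = R·ω = -0.1667·1.5000 = -0.2500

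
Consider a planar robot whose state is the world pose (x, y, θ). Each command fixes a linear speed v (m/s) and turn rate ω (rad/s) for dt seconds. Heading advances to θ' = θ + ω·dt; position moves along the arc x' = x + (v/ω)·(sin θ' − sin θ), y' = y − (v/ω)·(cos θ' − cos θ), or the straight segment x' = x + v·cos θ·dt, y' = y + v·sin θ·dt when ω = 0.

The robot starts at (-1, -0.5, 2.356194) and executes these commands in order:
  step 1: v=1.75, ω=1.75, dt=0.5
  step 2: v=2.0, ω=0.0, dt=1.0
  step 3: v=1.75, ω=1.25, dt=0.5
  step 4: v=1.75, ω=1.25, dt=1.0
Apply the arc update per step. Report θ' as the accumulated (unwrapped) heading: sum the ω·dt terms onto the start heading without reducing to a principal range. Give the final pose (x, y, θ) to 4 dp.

(-4.9561, -2.3217, 5.1062)

step 1: θ'=3.2312 (R=1.0000) → pose (-1.7966, -0.2111, 3.2312)
step 2: θ'=3.2312 (straight) → pose (-3.7886, -0.3901, 3.2312)
step 3: θ'=3.8562 (R=1.4000) → pose (-4.5807, -0.7270, 3.8562)
step 4: θ'=5.1062 (R=1.4000) → pose (-4.9561, -2.3217, 5.1062)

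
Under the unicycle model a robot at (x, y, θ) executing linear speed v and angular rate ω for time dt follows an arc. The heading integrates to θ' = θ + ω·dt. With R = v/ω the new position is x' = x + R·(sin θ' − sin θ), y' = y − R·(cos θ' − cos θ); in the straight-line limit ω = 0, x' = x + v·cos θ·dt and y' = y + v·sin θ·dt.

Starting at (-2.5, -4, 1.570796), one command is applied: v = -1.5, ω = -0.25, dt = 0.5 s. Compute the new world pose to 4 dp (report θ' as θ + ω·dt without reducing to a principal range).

(-2.5468, -4.7480, 1.4458)

θ' = 1.5708 + -0.25·0.5 = 1.4458
R = v/ω = -1.5/-0.25 = 6.0000
x' = -2.5 + 6.0000·(sin 1.4458 − sin 1.5708) = -2.5468
y' = -4 − 6.0000·(cos 1.4458 − cos 1.5708) = -4.7480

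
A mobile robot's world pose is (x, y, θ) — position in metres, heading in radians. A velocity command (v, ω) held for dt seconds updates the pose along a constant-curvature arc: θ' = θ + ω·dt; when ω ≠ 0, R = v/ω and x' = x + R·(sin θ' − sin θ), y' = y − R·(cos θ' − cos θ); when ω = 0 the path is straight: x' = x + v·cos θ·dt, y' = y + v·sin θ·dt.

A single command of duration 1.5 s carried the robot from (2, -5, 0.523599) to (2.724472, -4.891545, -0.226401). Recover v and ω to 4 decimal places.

Δθ = -0.226401 − 0.523599 = -0.750000
ω = Δθ/dt = -0.750000/1.5 = -0.5000
R = Δx/(sin θ' − sin θ) = -1.0000
v = R·ω = -1.0000·-0.5000 = 0.5000

v = 0.5000, ω = -0.5000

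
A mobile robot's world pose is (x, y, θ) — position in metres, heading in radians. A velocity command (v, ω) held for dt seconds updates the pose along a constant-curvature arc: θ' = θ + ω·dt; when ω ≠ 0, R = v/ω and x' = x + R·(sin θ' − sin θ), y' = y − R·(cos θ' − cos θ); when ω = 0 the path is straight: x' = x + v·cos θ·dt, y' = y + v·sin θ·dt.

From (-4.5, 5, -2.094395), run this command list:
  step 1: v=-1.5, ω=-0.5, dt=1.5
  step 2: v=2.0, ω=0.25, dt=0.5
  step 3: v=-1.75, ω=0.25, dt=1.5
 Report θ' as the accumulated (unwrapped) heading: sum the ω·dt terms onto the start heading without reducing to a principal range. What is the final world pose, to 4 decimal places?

(-1.5764, 7.5111, -2.3444)

step 1: θ'=-2.8444 (R=3.0000) → pose (-2.7804, 6.3685, -2.8444)
step 2: θ'=-2.7194 (R=8.0000) → pose (-3.7158, 6.0167, -2.7194)
step 3: θ'=-2.3444 (R=-7.0000) → pose (-1.5764, 7.5111, -2.3444)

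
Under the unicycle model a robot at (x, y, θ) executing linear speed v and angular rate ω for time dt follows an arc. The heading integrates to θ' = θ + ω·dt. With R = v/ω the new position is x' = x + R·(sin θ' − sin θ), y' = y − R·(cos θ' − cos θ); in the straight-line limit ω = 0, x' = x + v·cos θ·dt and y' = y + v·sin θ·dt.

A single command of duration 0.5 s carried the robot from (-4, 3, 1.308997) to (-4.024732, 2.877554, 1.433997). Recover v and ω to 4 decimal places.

v = -0.2500, ω = 0.2500

Δθ = 1.433997 − 1.308997 = 0.125000
ω = Δθ/dt = 0.125000/0.5 = 0.2500
R = −Δy/(cos θ' − cos θ) = -1.0000
v = R·ω = -1.0000·0.2500 = -0.2500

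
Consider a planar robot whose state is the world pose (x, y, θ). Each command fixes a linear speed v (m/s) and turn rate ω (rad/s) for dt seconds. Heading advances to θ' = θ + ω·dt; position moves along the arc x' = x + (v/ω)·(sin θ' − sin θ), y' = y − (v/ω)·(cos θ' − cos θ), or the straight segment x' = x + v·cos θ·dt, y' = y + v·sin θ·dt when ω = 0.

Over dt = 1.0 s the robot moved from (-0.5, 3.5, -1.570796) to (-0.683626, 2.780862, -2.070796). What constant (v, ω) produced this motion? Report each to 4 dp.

Δθ = -2.070796 − -1.570796 = -0.500000
ω = Δθ/dt = -0.500000/1.0 = -0.5000
R = −Δy/(cos θ' − cos θ) = -1.5000
v = R·ω = -1.5000·-0.5000 = 0.7500

v = 0.7500, ω = -0.5000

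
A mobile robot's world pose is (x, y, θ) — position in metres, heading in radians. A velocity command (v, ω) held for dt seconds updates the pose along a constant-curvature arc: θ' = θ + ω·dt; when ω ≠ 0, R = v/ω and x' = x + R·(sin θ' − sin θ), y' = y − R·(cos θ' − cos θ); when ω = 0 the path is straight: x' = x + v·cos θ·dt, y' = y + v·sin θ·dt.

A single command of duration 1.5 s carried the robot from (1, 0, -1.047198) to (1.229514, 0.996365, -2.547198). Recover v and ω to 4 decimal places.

Δθ = -2.547198 − -1.047198 = -1.500000
ω = Δθ/dt = -1.500000/1.5 = -1.0000
R = −Δy/(cos θ' − cos θ) = 0.7500
v = R·ω = 0.7500·-1.0000 = -0.7500

v = -0.7500, ω = -1.0000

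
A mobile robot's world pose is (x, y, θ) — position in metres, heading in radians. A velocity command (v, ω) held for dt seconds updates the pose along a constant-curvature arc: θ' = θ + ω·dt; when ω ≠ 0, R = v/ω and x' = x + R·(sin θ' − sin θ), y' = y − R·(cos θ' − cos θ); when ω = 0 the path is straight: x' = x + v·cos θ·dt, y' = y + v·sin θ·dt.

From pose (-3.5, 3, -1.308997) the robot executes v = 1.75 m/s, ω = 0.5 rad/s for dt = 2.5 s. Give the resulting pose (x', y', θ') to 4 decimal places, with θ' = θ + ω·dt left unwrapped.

θ' = -1.3090 + 0.5·2.5 = -0.0590
R = v/ω = 1.75/0.5 = 3.5000
x' = -3.5 + 3.5000·(sin -0.0590 − sin -1.3090) = -0.3256
y' = 3 − 3.5000·(cos -0.0590 − cos -1.3090) = 0.4120

(-0.3256, 0.4120, -0.0590)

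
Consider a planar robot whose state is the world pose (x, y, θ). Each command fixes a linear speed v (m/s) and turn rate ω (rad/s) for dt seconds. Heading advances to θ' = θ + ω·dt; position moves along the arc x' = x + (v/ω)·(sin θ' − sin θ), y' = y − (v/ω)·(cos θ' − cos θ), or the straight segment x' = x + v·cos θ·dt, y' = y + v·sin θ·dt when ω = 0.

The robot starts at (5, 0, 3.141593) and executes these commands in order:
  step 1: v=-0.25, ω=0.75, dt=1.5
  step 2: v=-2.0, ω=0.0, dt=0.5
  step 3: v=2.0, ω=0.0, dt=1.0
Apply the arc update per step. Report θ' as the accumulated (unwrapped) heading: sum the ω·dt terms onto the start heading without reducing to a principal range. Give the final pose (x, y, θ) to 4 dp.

(4.8696, -0.7127, 4.2666)

step 1: θ'=4.2666 (R=-0.3333) → pose (5.3008, 0.1896, 4.2666)
step 2: θ'=4.2666 (straight) → pose (5.7319, 1.0919, 4.2666)
step 3: θ'=4.2666 (straight) → pose (4.8696, -0.7127, 4.2666)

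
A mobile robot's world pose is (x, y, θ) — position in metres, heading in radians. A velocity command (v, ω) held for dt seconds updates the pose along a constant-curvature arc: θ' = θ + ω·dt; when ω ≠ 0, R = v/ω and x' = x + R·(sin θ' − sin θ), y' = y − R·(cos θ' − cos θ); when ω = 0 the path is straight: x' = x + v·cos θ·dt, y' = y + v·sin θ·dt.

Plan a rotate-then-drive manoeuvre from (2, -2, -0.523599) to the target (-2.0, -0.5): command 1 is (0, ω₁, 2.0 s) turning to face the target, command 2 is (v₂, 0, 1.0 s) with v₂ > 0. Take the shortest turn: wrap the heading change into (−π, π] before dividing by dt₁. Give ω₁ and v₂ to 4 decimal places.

ω₁ = -1.4884, v₂ = 4.2720

heading to target = atan2(-0.5−-2, -2−2) = 2.7828
Δθ = wrap(2.7828 − -0.5236) = -2.9768; ω₁ = Δθ/dt₁ = -1.4884
distance = √((-2−2)² + (-0.5−-2)²) = 4.2720; v₂ = distance/dt₂ = 4.2720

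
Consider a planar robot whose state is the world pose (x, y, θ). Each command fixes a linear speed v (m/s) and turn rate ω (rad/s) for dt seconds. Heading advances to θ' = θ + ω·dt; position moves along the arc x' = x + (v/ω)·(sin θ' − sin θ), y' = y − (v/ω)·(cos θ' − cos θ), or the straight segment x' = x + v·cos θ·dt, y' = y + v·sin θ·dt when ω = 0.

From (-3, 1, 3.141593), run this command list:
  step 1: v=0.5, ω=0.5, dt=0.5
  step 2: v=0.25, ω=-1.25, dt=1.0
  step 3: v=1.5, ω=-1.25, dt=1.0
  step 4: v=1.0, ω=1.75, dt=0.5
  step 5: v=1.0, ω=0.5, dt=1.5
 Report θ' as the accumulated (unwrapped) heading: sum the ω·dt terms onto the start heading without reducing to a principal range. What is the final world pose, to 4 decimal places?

(-4.0648, 4.1598, 2.5166)

step 1: θ'=3.3916 (R=1.0000) → pose (-3.2474, 0.9689, 3.3916)
step 2: θ'=2.1416 (R=-0.2000) → pose (-3.4652, 1.0546, 2.1416)
step 3: θ'=0.8916 (R=-1.2000) → pose (-3.3891, 2.4568, 0.8916)
step 4: θ'=1.7666 (R=0.5714) → pose (-3.2732, 2.9269, 1.7666)
step 5: θ'=2.5166 (R=2.0000) → pose (-4.0648, 4.1598, 2.5166)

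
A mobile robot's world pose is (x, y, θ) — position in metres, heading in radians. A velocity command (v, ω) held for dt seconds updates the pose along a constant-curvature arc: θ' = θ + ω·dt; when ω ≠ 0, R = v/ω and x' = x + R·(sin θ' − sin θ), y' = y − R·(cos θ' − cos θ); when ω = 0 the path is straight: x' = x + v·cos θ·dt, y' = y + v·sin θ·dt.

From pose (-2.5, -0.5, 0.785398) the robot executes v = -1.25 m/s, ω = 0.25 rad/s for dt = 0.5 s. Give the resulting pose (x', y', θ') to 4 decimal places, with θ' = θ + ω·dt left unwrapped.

(-2.9132, -0.9684, 0.9104)

θ' = 0.7854 + 0.25·0.5 = 0.9104
R = v/ω = -1.25/0.25 = -5.0000
x' = -2.5 + -5.0000·(sin 0.9104 − sin 0.7854) = -2.9132
y' = -0.5 − -5.0000·(cos 0.9104 − cos 0.7854) = -0.9684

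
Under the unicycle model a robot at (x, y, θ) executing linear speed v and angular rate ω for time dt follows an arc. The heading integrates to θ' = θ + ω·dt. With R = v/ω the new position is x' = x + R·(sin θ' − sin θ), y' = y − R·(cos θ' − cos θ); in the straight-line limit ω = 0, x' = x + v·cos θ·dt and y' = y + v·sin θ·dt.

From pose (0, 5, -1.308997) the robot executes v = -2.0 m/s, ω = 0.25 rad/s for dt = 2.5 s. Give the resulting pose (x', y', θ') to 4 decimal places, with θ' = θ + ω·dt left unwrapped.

(-2.6722, 9.1299, -0.6840)

θ' = -1.3090 + 0.25·2.5 = -0.6840
R = v/ω = -2.0/0.25 = -8.0000
x' = 0 + -8.0000·(sin -0.6840 − sin -1.3090) = -2.6722
y' = 5 − -8.0000·(cos -0.6840 − cos -1.3090) = 9.1299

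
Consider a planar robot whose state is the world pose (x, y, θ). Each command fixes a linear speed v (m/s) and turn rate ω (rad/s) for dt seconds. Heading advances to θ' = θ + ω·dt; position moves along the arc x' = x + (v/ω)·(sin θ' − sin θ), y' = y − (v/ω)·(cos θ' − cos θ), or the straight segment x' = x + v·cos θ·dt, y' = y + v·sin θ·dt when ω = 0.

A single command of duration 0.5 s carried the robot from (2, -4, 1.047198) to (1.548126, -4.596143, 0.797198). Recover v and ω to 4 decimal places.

v = -1.5000, ω = -0.5000

Δθ = 0.797198 − 1.047198 = -0.250000
ω = Δθ/dt = -0.250000/0.5 = -0.5000
R = −Δy/(cos θ' − cos θ) = 3.0000
v = R·ω = 3.0000·-0.5000 = -1.5000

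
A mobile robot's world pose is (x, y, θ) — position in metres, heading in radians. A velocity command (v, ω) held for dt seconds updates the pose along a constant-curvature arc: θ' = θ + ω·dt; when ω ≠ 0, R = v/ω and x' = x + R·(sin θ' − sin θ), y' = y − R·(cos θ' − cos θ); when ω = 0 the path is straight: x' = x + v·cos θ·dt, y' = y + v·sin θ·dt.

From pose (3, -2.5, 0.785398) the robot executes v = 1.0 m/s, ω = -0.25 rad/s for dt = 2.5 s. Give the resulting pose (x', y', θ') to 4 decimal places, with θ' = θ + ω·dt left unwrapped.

(5.1896, -1.3798, 0.1604)

θ' = 0.7854 + -0.25·2.5 = 0.1604
R = v/ω = 1.0/-0.25 = -4.0000
x' = 3 + -4.0000·(sin 0.1604 − sin 0.7854) = 5.1896
y' = -2.5 − -4.0000·(cos 0.1604 − cos 0.7854) = -1.3798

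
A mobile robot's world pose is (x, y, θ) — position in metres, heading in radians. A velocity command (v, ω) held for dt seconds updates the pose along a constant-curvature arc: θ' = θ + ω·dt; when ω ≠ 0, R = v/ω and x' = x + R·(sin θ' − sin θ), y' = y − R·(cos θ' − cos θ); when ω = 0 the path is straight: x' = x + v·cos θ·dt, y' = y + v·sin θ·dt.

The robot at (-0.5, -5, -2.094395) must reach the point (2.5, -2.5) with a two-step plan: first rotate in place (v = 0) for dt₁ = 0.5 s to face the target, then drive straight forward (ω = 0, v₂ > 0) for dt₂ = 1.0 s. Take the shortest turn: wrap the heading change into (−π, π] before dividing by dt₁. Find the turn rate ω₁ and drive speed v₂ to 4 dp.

ω₁ = 5.5783, v₂ = 3.9051

heading to target = atan2(-2.5−-5, 2.5−-0.5) = 0.6947
Δθ = wrap(0.6947 − -2.0944) = 2.7891; ω₁ = Δθ/dt₁ = 5.5783
distance = √((2.5−-0.5)² + (-2.5−-5)²) = 3.9051; v₂ = distance/dt₂ = 3.9051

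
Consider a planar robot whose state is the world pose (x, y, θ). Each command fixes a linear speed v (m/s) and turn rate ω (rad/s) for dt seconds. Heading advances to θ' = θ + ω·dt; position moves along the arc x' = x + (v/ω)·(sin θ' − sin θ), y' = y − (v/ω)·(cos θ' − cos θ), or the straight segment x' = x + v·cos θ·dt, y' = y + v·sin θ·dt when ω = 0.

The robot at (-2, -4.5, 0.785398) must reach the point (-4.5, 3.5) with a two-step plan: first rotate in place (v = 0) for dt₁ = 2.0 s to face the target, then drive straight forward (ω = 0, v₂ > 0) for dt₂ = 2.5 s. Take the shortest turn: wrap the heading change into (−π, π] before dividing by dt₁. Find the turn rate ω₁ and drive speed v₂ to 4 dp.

heading to target = atan2(3.5−-4.5, -4.5−-2) = 1.8737
Δθ = wrap(1.8737 − 0.7854) = 1.0883; ω₁ = Δθ/dt₁ = 0.5441
distance = √((-4.5−-2)² + (3.5−-4.5)²) = 8.3815; v₂ = distance/dt₂ = 3.3526

ω₁ = 0.5441, v₂ = 3.3526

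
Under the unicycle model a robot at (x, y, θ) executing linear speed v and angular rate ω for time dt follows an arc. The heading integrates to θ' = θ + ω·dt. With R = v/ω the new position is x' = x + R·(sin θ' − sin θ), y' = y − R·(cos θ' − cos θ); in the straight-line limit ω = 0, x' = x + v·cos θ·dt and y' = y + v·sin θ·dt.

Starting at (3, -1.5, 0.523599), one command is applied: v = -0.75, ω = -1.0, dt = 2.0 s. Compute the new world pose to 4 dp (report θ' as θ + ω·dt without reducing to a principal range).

θ' = 0.5236 + -1.0·2.0 = -1.4764
R = v/ω = -0.75/-1.0 = 0.7500
x' = 3 + 0.7500·(sin -1.4764 − sin 0.5236) = 1.8783
y' = -1.5 − 0.7500·(cos -1.4764 − cos 0.5236) = -0.9212

(1.8783, -0.9212, -1.4764)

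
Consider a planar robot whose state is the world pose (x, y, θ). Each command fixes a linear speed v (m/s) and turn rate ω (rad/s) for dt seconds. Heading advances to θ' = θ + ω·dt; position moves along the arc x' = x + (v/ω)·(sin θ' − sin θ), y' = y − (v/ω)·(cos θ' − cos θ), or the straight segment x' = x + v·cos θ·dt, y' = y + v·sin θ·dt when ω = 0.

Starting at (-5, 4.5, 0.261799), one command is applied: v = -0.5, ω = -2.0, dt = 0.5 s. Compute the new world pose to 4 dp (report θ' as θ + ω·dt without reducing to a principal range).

(-5.2329, 4.5566, -0.7382)

θ' = 0.2618 + -2.0·0.5 = -0.7382
R = v/ω = -0.5/-2.0 = 0.2500
x' = -5 + 0.2500·(sin -0.7382 − sin 0.2618) = -5.2329
y' = 4.5 − 0.2500·(cos -0.7382 − cos 0.2618) = 4.5566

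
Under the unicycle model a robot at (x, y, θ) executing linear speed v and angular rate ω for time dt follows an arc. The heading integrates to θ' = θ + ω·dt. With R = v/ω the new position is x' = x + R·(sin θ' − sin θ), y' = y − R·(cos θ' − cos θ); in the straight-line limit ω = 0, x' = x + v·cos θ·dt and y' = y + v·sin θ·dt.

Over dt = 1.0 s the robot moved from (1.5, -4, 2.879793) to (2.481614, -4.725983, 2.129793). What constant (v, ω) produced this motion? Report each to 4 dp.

v = -1.2500, ω = -0.7500

Δθ = 2.129793 − 2.879793 = -0.750000
ω = Δθ/dt = -0.750000/1.0 = -0.7500
R = Δx/(sin θ' − sin θ) = 1.6667
v = R·ω = 1.6667·-0.7500 = -1.2500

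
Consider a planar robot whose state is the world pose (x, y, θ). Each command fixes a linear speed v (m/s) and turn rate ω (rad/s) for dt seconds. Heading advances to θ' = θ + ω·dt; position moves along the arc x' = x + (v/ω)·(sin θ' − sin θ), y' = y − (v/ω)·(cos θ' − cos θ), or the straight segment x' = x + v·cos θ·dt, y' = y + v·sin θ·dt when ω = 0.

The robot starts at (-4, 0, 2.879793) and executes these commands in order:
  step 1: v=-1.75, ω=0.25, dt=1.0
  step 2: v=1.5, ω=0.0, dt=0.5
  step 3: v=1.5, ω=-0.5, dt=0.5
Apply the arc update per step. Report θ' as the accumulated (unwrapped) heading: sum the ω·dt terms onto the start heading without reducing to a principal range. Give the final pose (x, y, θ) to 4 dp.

(-3.7619, -0.1272, 2.8798)

step 1: θ'=3.1298 (R=-7.0000) → pose (-2.2709, -0.2380, 3.1298)
step 2: θ'=3.1298 (straight) → pose (-3.0208, -0.2292, 3.1298)
step 3: θ'=2.8798 (R=-3.0000) → pose (-3.7619, -0.1272, 2.8798)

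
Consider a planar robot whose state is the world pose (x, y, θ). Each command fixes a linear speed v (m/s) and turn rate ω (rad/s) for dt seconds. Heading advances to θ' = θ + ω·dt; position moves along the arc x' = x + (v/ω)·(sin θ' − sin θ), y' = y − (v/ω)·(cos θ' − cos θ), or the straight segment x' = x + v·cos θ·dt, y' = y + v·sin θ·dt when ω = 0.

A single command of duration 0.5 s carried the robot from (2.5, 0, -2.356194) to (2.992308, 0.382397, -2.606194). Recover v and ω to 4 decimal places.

v = -1.2500, ω = -0.5000

Δθ = -2.606194 − -2.356194 = -0.250000
ω = Δθ/dt = -0.250000/0.5 = -0.5000
R = Δx/(sin θ' − sin θ) = 2.5000
v = R·ω = 2.5000·-0.5000 = -1.2500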